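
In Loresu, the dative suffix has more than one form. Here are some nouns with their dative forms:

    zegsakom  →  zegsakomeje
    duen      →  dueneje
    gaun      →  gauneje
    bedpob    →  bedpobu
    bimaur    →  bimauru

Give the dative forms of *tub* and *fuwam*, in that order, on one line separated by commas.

The alternation tracks the final consonant of the stem — -eje when the stem ends in a nasal (*zegsakom*, *duen*, *gaun*); -u when the stem ends in a non-nasal consonant (*bedpob*, *bimaur*).
The final consonant of *tub* is /b/, which is non-nasal, so the suffix is -u, giving *tubu*.
Since the final consonant of *fuwam* is /m/ (a nasal), it takes -eje, giving *fuwameje*.

tubu, fuwameje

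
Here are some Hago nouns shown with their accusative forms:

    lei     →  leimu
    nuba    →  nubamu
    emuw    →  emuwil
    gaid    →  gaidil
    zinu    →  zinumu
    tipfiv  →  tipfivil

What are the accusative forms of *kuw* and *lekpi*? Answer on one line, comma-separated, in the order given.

The suffix is conditioned by the final sound: -il when the stem ends in a consonant (*emuw*, *gaid*, *tipfiv*); -mu when the stem ends in a vowel (*lei*, *nuba*, *zinu*).
*kuw* — final sound /w/ (a consonant) → -il → *kuwil*.
Since the final sound of *lekpi* is /i/ (a vowel), it takes -mu, giving *lekpimu*.

kuwil, lekpimu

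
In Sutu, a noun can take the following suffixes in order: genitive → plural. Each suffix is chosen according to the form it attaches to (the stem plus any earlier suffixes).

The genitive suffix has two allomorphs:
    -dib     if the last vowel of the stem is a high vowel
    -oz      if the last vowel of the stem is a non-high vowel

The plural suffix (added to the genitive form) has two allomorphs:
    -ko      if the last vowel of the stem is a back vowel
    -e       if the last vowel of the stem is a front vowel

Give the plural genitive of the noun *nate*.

*nate* — last vowel /e/ (a non-high vowel) → -oz → *nateoz*.
The genitive form *nateoz* — last vowel /o/ (a back vowel) → -ko → *nateozko*.

nateozko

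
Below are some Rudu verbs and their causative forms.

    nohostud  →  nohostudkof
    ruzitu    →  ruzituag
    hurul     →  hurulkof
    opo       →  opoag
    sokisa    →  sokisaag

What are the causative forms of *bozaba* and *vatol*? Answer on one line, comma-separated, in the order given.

bozabaag, vatolkof

The pattern is consonant vs. vowel: -kof when the stem ends in a consonant (*nohostud*, *hurul*); -ag when the stem ends in a vowel (*ruzitu*, *opo*, *sokisa*).
*bozaba* — final sound /a/ (a vowel) → -ag → *bozabaag*.
*vatol* — final sound /l/ (a consonant) → -kof → *vatolkof*.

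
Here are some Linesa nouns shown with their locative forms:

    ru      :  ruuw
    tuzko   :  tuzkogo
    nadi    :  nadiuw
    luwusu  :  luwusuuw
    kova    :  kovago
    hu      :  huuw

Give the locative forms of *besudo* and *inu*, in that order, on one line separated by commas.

Looking at the last vowel of each stem: -uw when the last vowel of the stem is a high vowel (*ru*, *nadi*, *luwusu*, *hu*); -go when the last vowel of the stem is a non-high vowel (*tuzko*, *kova*).
*besudo*: last vowel = /o/, a non-high vowel → -go → *besudogo*.
Since the last vowel of *inu* is /u/ (a high vowel), it takes -uw, giving *inuuw*.

besudogo, inuuw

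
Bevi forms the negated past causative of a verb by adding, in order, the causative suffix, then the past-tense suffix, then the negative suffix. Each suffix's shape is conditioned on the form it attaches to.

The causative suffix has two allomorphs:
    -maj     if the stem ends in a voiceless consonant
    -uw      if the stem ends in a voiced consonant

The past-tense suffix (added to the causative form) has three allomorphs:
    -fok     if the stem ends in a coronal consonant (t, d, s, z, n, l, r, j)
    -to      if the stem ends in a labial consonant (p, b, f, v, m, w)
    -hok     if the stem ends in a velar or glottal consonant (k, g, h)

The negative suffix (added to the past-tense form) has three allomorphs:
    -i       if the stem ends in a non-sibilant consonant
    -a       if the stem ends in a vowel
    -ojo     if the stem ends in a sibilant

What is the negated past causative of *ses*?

sesmajfoki

The final consonant of *ses* is /s/, which is voiceless, so the causative suffix is -maj, giving *sesmaj*.
The final consonant of the causative form *sesmaj* is /j/, which is coronal, so the past-tense suffix is -fok, giving *sesmajfok*.
Since the final sound of the past-tense form *sesmajfok* is /k/ (a non-sibilant consonant), it takes -i, giving *sesmajfoki*.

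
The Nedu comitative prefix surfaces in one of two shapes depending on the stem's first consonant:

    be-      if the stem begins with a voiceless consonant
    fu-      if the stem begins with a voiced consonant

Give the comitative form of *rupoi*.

*rupoi*: first consonant = /r/, voiced → fu- → *furupoi*.

furupoi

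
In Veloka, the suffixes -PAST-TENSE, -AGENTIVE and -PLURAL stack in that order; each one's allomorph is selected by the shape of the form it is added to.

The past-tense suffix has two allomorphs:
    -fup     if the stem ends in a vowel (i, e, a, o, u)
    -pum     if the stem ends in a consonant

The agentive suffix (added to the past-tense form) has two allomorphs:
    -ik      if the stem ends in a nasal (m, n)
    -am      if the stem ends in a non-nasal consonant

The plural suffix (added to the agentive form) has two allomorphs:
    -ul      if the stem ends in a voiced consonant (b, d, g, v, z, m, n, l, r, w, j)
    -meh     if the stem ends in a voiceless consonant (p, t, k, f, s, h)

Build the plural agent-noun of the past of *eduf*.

Since the final sound of *eduf* is /f/ (a consonant), it takes -pum, giving *edufpum*.
The past-tense form *edufpum* — final consonant /m/ (a nasal) → -ik → *edufpumik*.
The agentive form *edufpumik* — final consonant /k/ (voiceless) → -meh → *edufpumikmeh*.

edufpumikmeh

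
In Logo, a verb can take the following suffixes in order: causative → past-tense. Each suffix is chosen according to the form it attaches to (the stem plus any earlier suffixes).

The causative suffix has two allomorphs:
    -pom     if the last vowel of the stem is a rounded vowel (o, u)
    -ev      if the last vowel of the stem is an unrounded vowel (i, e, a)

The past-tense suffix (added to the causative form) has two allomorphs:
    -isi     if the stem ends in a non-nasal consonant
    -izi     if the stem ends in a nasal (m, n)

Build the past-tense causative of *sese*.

seseevisi

*sese*: last vowel = /e/, an unrounded vowel → -ev → *seseev*.
The causative form *seseev*: final consonant = /v/, non-nasal → -isi → *seseevisi*.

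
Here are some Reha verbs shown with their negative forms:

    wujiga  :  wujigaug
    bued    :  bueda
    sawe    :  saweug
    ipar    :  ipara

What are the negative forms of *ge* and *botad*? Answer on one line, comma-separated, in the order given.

geug, botada

Looking at the final sound of each stem: -a when the stem ends in a consonant (*bued*, *ipar*); -ug when the stem ends in a vowel (*wujiga*, *sawe*).
The final sound of *ge* is /e/, which is a vowel, so the suffix is -ug, giving *geug*.
The final sound of *botad* is /d/, which is a consonant, so the suffix is -a, giving *botada*.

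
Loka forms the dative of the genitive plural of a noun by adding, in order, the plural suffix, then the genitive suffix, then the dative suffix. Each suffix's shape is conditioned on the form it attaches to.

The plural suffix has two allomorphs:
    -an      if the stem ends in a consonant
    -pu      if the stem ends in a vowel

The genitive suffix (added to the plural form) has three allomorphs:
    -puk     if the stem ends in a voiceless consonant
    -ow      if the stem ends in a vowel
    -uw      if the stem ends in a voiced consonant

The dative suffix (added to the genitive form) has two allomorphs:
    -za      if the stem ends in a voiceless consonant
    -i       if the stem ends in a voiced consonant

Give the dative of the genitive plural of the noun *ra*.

Since the final sound of *ra* is /a/ (a vowel), it takes -pu, giving *rapu*.
The final sound of the plural form *rapu* is /u/, which is a vowel, so the genitive suffix is -ow, giving *rapuow*.
Since the final consonant of the genitive form *rapuow* is /w/ (voiced), it takes -i, giving *rapuowi*.

rapuowi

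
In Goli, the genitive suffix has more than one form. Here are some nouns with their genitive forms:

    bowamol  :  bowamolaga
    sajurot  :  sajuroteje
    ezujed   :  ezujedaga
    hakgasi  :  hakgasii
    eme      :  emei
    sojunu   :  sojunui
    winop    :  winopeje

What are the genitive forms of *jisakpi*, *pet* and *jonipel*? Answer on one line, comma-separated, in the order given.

The alternation tracks the final sound of the stem — -eje when the stem ends in a voiceless consonant (*sajurot*, *winop*); -aga when the stem ends in a voiced consonant (*bowamol*, *ezujed*); -i when the stem ends in a vowel (*hakgasi*, *eme*, *sojunu*).
The final sound of *jisakpi* is /i/, which is a vowel, so the suffix is -i, giving *jisakpii*.
*pet*: final sound = /t/, a voiceless consonant → -eje → *peteje*.
*jonipel*: final sound = /l/, a voiced consonant → -aga → *jonipelaga*.

jisakpii, peteje, jonipelaga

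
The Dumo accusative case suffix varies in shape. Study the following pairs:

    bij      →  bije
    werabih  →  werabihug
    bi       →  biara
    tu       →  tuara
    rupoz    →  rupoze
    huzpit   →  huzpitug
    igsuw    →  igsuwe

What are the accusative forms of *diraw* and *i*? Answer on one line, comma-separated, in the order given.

The suffix is conditioned by the final sound: -ug when the stem ends in a voiceless consonant (*werabih*, *huzpit*); -e when the stem ends in a voiced consonant (*bij*, *rupoz*, *igsuw*); -ara when the stem ends in a vowel (*bi*, *tu*).
*diraw*: final sound = /w/, a voiced consonant → -e → *dirawe*.
Since the final sound of *i* is /i/ (a vowel), it takes -ara, giving *iara*.

dirawe, iara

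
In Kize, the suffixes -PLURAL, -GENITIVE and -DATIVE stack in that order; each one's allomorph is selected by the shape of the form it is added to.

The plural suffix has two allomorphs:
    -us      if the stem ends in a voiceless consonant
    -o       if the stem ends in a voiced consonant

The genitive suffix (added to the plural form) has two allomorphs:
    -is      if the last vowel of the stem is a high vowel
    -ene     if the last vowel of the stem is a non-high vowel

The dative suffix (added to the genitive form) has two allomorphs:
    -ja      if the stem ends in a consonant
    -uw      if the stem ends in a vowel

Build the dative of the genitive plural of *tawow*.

*tawow* — final consonant /w/ (voiced) → -o → *tawowo*.
The plural form *tawowo* — last vowel /o/ (a non-high vowel) → -ene → *tawowoene*.
The genitive form *tawowoene*: final sound = /e/, a vowel → -uw → *tawowoeneuw*.

tawowoeneuw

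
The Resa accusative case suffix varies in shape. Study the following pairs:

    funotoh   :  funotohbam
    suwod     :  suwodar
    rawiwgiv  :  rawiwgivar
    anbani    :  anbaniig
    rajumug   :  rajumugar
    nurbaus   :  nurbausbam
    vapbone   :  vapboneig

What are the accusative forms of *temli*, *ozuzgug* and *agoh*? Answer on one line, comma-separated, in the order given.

temliig, ozuzgugar, agohbam

Looking at the final sound of each stem: -bam when the stem ends in a voiceless consonant (*funotoh*, *nurbaus*); -ar when the stem ends in a voiced consonant (*suwod*, *rawiwgiv*, *rajumug*); -ig when the stem ends in a vowel (*anbani*, *vapbone*).
*temli*: final sound = /i/, a vowel → -ig → *temliig*.
The final sound of *ozuzgug* is /g/, which is a voiced consonant, so the suffix is -ar, giving *ozuzgugar*.
*agoh*: final sound = /h/, a voiceless consonant → -bam → *agohbam*.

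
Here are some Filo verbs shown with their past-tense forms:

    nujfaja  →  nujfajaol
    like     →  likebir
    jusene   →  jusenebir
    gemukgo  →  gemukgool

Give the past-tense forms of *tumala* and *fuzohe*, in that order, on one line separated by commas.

tumalaol, fuzohebir

The alternation tracks the last vowel of the stem — -bir when the last vowel of the stem is a front vowel (*like*, *jusene*); -ol when the last vowel of the stem is a back vowel (*nujfaja*, *gemukgo*).
Since the last vowel of *tumala* is /a/ (a back vowel), it takes -ol, giving *tumalaol*.
*fuzohe* — last vowel /e/ (a front vowel) → -bir → *fuzohebir*.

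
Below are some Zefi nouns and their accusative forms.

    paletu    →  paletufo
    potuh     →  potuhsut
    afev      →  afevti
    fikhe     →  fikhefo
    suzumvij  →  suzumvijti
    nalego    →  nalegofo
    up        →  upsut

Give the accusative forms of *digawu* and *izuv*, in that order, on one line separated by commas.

The alternation tracks the final sound of the stem — -sut when the stem ends in a voiceless consonant (*potuh*, *up*); -ti when the stem ends in a voiced consonant (*afev*, *suzumvij*); -fo when the stem ends in a vowel (*paletu*, *fikhe*, *nalego*).
*digawu*: final sound = /u/, a vowel → -fo → *digawufo*.
*izuv* — final sound /v/ (a voiced consonant) → -ti → *izuvti*.

digawufo, izuvti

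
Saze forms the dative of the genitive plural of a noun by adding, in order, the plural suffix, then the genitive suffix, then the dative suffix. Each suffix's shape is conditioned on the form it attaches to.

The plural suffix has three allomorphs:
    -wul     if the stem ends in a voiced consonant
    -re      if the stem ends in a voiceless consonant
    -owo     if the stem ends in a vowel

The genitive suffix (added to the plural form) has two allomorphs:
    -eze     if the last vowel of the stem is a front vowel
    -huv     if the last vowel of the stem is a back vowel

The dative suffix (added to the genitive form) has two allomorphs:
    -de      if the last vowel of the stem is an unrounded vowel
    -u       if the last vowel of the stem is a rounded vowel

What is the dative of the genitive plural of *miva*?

mivaowohuvu

*miva*: final sound = /a/, a vowel → -owo → *mivaowo*.
The plural form *mivaowo*: last vowel = /o/, a back vowel → -huv → *mivaowohuv*.
The genitive form *mivaowohuv* — last vowel /u/ (a rounded vowel) → -u → *mivaowohuvu*.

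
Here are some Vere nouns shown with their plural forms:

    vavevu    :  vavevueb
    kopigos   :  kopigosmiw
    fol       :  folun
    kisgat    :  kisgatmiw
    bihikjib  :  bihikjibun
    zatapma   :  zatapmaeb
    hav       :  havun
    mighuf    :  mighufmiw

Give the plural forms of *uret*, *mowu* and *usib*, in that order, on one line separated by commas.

The alternation tracks the final sound of the stem — -miw when the stem ends in a voiceless consonant (*kopigos*, *kisgat*, *mighuf*); -un when the stem ends in a voiced consonant (*fol*, *bihikjib*, *hav*); -eb when the stem ends in a vowel (*vavevu*, *zatapma*).
The final sound of *uret* is /t/, which is a voiceless consonant, so the suffix is -miw, giving *uretmiw*.
Since the final sound of *mowu* is /u/ (a vowel), it takes -eb, giving *mowueb*.
The final sound of *usib* is /b/, which is a voiced consonant, so the suffix is -un, giving *usibun*.

uretmiw, mowueb, usibun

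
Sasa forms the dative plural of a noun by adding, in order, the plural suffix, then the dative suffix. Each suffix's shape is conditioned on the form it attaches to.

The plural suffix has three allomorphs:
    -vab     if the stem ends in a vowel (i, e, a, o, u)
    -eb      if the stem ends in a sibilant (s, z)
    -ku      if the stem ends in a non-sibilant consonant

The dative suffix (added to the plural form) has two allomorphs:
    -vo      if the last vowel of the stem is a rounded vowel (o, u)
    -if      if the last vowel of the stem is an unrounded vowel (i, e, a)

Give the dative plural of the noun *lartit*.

lartitkuvo

*lartit*: final sound = /t/, a non-sibilant consonant → -ku → *lartitku*.
The plural form *lartitku*: last vowel = /u/, a rounded vowel → -vo → *lartitkuvo*.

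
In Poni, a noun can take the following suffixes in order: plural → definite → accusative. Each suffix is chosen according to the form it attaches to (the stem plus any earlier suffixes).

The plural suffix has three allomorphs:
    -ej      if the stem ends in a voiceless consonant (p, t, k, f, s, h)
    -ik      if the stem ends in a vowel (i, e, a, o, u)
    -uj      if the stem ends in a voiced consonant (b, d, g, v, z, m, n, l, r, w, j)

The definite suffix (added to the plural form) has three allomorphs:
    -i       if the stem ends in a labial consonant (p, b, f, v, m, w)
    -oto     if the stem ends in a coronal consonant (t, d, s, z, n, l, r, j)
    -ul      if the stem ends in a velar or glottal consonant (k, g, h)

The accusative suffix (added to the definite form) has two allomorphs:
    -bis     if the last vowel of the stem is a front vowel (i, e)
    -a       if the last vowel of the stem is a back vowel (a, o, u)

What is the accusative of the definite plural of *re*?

reikula

*re*: final sound = /e/, a vowel → -ik → *reik*.
Since the final consonant of the plural form *reik* is /k/ (velar/glottal), it takes -ul, giving *reikul*.
The definite form *reikul* — last vowel /u/ (a back vowel) → -a → *reikula*.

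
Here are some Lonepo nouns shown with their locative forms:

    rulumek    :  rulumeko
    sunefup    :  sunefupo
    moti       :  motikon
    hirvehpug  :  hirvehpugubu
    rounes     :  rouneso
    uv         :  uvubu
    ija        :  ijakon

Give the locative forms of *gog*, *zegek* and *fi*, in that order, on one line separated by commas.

Looking at the final sound of each stem: -o when the stem ends in a voiceless consonant (*rulumek*, *sunefup*, *rounes*); -ubu when the stem ends in a voiced consonant (*hirvehpug*, *uv*); -kon when the stem ends in a vowel (*moti*, *ija*).
*gog* — final sound /g/ (a voiced consonant) → -ubu → *gogubu*.
*zegek*: final sound = /k/, a voiceless consonant → -o → *zegeko*.
The final sound of *fi* is /i/, which is a vowel, so the suffix is -kon, giving *fikon*.

gogubu, zegeko, fikon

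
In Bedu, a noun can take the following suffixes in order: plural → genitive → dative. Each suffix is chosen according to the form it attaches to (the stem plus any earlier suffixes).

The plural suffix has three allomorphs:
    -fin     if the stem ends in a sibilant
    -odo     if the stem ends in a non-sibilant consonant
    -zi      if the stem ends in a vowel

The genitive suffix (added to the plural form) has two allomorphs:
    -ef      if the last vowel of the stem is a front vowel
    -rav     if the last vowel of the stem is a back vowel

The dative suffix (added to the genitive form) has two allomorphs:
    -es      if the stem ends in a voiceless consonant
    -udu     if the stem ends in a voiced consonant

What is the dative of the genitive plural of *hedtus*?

The final sound of *hedtus* is /s/, which is a sibilant, so the plural suffix is -fin, giving *hedtusfin*.
The plural form *hedtusfin*: last vowel = /i/, a front vowel → -ef → *hedtusfinef*.
Since the final consonant of the genitive form *hedtusfinef* is /f/ (voiceless), it takes -es, giving *hedtusfinefes*.

hedtusfinefes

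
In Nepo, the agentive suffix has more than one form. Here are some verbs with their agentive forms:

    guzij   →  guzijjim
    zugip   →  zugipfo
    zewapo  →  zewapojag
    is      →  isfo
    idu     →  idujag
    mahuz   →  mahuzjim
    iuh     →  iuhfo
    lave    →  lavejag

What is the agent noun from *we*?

Looking at the final sound of each stem: -fo when the stem ends in a voiceless consonant (*zugip*, *is*, *iuh*); -jim when the stem ends in a voiced consonant (*guzij*, *mahuz*); -jag when the stem ends in a vowel (*zewapo*, *idu*, *lave*).
Since the final sound of *we* is /e/ (a vowel), it takes -jag, giving *wejag*.

wejag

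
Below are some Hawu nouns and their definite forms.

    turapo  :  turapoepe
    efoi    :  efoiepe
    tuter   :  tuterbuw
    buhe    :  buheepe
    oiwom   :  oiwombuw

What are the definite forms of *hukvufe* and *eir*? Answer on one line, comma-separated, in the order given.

Looking at the final sound of each stem: -buw when the stem ends in a consonant (*tuter*, *oiwom*); -epe when the stem ends in a vowel (*turapo*, *efoi*, *buhe*).
*hukvufe*: final sound = /e/, a vowel → -epe → *hukvufeepe*.
Since the final sound of *eir* is /r/ (a consonant), it takes -buw, giving *eirbuw*.

hukvufeepe, eirbuw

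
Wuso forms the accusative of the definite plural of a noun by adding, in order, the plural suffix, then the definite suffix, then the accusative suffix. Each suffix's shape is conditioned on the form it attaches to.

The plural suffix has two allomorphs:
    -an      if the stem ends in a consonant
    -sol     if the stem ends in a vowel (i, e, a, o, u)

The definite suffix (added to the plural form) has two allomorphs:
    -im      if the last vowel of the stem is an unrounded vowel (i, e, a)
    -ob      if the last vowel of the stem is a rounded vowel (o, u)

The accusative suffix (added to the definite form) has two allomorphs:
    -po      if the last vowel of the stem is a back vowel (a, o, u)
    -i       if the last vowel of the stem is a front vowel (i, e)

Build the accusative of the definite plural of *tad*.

*tad* — final sound /d/ (a consonant) → -an → *tadan*.
Since the last vowel of the plural form *tadan* is /a/ (an unrounded vowel), it takes -im, giving *tadanim*.
The last vowel of the definite form *tadanim* is /i/, which is a front vowel, so the accusative suffix is -i, giving *tadanimi*.

tadanimi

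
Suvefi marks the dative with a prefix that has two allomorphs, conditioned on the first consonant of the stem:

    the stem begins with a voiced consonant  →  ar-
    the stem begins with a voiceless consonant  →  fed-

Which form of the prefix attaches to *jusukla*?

*jusukla*: first consonant = /j/, voiced → ar-.

ar-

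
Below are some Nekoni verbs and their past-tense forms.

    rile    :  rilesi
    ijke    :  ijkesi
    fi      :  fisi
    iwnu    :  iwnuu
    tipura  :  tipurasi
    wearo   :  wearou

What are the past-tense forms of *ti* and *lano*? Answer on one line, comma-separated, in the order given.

The pattern is rounding harmony: -u when the last vowel of the stem is a rounded vowel (*iwnu*, *wearo*); -si when the last vowel of the stem is an unrounded vowel (*rile*, *ijke*, *fi*, *tipura*).
Since the last vowel of *ti* is /i/ (an unrounded vowel), it takes -si, giving *tisi*.
The last vowel of *lano* is /o/, which is a rounded vowel, so the suffix is -u, giving *lanou*.

tisi, lanou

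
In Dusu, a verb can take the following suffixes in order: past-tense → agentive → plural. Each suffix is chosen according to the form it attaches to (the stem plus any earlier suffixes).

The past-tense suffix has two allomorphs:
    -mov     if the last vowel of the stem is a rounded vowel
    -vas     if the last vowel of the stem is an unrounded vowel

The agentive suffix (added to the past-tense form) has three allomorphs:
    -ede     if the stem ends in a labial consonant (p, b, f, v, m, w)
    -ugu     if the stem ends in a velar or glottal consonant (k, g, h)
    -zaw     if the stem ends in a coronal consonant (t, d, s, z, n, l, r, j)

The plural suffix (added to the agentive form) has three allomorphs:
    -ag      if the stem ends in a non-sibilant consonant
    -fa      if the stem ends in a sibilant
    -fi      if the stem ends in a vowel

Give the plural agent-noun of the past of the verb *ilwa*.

ilwavaszawag

*ilwa* — last vowel /a/ (an unrounded vowel) → -vas → *ilwavas*.
The past-tense form *ilwavas*: final consonant = /s/, coronal → -zaw → *ilwavaszaw*.
Since the final sound of the agentive form *ilwavaszaw* is /w/ (a non-sibilant consonant), it takes -ag, giving *ilwavaszawag*.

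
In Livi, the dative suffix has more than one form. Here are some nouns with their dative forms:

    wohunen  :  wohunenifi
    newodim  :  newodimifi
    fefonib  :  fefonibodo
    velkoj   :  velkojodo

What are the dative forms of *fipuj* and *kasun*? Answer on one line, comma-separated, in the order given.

The suffix is conditioned by the final consonant: -ifi when the stem ends in a nasal (*wohunen*, *newodim*); -odo when the stem ends in a non-nasal consonant (*fefonib*, *velkoj*).
Since the final consonant of *fipuj* is /j/ (non-nasal), it takes -odo, giving *fipujodo*.
*kasun*: final consonant = /n/, a nasal → -ifi → *kasunifi*.

fipujodo, kasunifi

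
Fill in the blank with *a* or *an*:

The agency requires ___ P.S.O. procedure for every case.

a

The indefinite article is chosen by the initial *sound* of the following word, not its spelling.
The initialism *P.S.O.* is read letter by letter; the first letter, P, is pronounced /piː/, which begins with a consonant sound.
So the article is *a*: The agency requires a P.S.O. procedure for every case.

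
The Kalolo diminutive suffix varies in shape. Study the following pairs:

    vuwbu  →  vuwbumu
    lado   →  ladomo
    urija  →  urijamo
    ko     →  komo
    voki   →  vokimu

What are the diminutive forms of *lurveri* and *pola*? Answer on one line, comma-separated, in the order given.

Looking at the last vowel of each stem: -mu when the last vowel of the stem is a high vowel (*vuwbu*, *voki*); -mo when the last vowel of the stem is a non-high vowel (*lado*, *urija*, *ko*).
*lurveri* — last vowel /i/ (a high vowel) → -mu → *lurverimu*.
Since the last vowel of *pola* is /a/ (a non-high vowel), it takes -mo, giving *polamo*.

lurverimu, polamo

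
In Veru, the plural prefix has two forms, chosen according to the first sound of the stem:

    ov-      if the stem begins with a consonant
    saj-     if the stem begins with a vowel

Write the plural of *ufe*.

The first sound of *ufe* is /u/, which is a vowel, so the prefix is saj-, giving *sajufe*.

sajufe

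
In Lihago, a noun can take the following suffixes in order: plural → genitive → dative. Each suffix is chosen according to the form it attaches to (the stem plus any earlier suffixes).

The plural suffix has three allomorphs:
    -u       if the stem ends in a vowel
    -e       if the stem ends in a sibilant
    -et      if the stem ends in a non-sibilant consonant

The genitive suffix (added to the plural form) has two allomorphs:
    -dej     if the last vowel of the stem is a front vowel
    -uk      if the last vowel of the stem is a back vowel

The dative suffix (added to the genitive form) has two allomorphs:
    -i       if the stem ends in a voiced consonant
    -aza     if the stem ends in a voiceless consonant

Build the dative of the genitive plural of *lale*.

laleuukaza

*lale*: final sound = /e/, a vowel → -u → *laleu*.
The last vowel of the plural form *laleu* is /u/, which is a back vowel, so the genitive suffix is -uk, giving *laleuuk*.
Since the final consonant of the genitive form *laleuuk* is /k/ (voiceless), it takes -aza, giving *laleuukaza*.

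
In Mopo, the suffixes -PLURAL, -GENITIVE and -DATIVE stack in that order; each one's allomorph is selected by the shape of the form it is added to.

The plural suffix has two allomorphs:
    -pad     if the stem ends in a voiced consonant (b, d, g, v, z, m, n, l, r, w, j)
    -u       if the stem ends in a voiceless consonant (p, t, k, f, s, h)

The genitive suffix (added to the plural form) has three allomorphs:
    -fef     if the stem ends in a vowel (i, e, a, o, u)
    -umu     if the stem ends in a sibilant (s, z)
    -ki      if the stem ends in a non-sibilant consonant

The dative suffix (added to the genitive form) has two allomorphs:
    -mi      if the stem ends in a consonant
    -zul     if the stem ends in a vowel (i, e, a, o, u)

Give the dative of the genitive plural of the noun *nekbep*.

*nekbep* — final consonant /p/ (voiceless) → -u → *nekbepu*.
The plural form *nekbepu* — final sound /u/ (a vowel) → -fef → *nekbepufef*.
The genitive form *nekbepufef* — final sound /f/ (a consonant) → -mi → *nekbepufefmi*.

nekbepufefmi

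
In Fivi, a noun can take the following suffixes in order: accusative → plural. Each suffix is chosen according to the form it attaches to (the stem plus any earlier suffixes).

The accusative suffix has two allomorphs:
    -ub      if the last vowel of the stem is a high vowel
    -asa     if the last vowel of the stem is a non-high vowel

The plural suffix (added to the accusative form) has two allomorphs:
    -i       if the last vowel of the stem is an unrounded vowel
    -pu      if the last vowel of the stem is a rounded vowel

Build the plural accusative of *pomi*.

Since the last vowel of *pomi* is /i/ (a high vowel), it takes -ub, giving *pomiub*.
Since the last vowel of the accusative form *pomiub* is /u/ (a rounded vowel), it takes -pu, giving *pomiubpu*.

pomiubpu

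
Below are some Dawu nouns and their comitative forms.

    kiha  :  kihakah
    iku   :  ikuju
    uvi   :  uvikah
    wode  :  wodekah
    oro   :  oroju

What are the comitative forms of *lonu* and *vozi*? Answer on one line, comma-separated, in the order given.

The suffix is conditioned by the last vowel: -ju when the last vowel of the stem is a rounded vowel (*iku*, *oro*); -kah when the last vowel of the stem is an unrounded vowel (*kiha*, *uvi*, *wode*).
Since the last vowel of *lonu* is /u/ (a rounded vowel), it takes -ju, giving *lonuju*.
*vozi* — last vowel /i/ (an unrounded vowel) → -kah → *vozikah*.

lonuju, vozikah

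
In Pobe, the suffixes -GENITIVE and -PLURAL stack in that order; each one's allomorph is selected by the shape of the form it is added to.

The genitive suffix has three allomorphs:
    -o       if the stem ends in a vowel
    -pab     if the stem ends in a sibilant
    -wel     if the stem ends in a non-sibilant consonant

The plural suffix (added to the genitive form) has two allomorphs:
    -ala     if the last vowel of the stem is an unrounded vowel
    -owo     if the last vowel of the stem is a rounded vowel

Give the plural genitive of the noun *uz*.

uzpabala

Since the final sound of *uz* is /z/ (a sibilant), it takes -pab, giving *uzpab*.
The genitive form *uzpab* — last vowel /a/ (an unrounded vowel) → -ala → *uzpabala*.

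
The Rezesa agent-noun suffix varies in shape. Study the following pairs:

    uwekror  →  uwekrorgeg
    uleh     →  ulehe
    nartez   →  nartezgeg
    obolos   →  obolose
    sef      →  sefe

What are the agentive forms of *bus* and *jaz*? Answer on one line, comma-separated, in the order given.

buse, jazgeg

The pattern is voicing of the final consonant: -e when the stem ends in a voiceless consonant (*uleh*, *obolos*, *sef*); -geg when the stem ends in a voiced consonant (*uwekror*, *nartez*).
*bus*: final consonant = /s/, voiceless → -e → *buse*.
Since the final consonant of *jaz* is /z/ (voiced), it takes -geg, giving *jazgeg*.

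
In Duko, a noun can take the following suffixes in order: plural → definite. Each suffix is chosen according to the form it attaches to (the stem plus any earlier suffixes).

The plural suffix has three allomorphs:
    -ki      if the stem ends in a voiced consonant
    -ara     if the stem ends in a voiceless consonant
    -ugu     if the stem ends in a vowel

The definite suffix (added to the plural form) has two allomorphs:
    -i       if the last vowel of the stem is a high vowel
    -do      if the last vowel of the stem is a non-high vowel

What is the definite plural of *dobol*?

dobolkii

*dobol*: final sound = /l/, a voiced consonant → -ki → *dobolki*.
The plural form *dobolki*: last vowel = /i/, a high vowel → -i → *dobolkii*.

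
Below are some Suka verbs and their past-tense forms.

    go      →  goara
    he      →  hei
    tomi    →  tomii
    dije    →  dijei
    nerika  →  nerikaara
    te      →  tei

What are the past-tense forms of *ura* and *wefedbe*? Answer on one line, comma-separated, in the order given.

The pattern is front/back vowel harmony: -i when the last vowel of the stem is a front vowel (*he*, *tomi*, *dije*, *te*); -ara when the last vowel of the stem is a back vowel (*go*, *nerika*).
*ura*: last vowel = /a/, a back vowel → -ara → *uraara*.
*wefedbe* — last vowel /e/ (a front vowel) → -i → *wefedbei*.

uraara, wefedbei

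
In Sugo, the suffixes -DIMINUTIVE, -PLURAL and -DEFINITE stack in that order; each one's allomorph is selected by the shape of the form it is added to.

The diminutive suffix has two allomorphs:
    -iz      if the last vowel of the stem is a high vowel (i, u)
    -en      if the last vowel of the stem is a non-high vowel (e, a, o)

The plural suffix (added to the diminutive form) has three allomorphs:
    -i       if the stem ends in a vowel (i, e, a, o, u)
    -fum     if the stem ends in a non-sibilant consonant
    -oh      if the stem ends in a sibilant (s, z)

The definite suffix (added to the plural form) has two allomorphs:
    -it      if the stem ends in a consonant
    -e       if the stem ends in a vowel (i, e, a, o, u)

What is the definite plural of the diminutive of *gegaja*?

gegajaenfumit

*gegaja*: last vowel = /a/, a non-high vowel → -en → *gegajaen*.
The final sound of the diminutive form *gegajaen* is /n/, which is a non-sibilant consonant, so the plural suffix is -fum, giving *gegajaenfum*.
The plural form *gegajaenfum*: final sound = /m/, a consonant → -it → *gegajaenfumit*.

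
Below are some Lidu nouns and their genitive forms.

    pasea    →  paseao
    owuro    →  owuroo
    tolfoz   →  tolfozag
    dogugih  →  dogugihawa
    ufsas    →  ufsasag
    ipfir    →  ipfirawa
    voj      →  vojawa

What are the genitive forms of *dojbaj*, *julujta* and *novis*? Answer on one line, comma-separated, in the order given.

dojbajawa, julujtao, novisag

Looking at the final sound of each stem: -ag when the stem ends in a sibilant (*tolfoz*, *ufsas*); -awa when the stem ends in a non-sibilant consonant (*dogugih*, *ipfir*, *voj*); -o when the stem ends in a vowel (*pasea*, *owuro*).
*dojbaj*: final sound = /j/, a non-sibilant consonant → -awa → *dojbajawa*.
*julujta* — final sound /a/ (a vowel) → -o → *julujtao*.
Since the final sound of *novis* is /s/ (a sibilant), it takes -ag, giving *novisag*.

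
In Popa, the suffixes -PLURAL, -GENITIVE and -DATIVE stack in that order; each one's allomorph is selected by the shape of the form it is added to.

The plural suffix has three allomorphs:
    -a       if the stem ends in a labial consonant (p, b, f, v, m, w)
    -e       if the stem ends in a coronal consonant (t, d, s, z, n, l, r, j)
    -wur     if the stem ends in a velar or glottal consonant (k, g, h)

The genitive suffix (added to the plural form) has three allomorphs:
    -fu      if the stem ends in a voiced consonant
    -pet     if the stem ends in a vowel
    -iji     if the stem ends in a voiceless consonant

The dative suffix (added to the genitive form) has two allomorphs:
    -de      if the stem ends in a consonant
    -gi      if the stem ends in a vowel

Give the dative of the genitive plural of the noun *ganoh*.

The final consonant of *ganoh* is /h/, which is velar/glottal, so the plural suffix is -wur, giving *ganohwur*.
Since the final sound of the plural form *ganohwur* is /r/ (a voiced consonant), it takes -fu, giving *ganohwurfu*.
The genitive form *ganohwurfu* — final sound /u/ (a vowel) → -gi → *ganohwurfugi*.

ganohwurfugi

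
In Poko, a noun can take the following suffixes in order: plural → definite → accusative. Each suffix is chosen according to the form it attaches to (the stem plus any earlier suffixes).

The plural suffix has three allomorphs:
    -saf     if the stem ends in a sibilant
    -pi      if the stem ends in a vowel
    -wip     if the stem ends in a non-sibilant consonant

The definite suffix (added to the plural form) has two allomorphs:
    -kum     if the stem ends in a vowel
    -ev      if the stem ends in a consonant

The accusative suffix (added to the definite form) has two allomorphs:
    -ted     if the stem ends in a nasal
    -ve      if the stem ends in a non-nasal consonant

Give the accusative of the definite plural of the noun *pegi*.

pegipikumted

Since the final sound of *pegi* is /i/ (a vowel), it takes -pi, giving *pegipi*.
The plural form *pegipi*: final sound = /i/, a vowel → -kum → *pegipikum*.
The final consonant of the definite form *pegipikum* is /m/, which is a nasal, so the accusative suffix is -ted, giving *pegipikumted*.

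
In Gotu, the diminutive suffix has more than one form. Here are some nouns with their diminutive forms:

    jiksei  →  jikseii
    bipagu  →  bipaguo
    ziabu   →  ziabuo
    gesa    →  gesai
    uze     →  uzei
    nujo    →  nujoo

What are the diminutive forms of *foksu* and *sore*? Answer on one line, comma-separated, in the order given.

Looking at the last vowel of each stem: -o when the last vowel of the stem is a rounded vowel (*bipagu*, *ziabu*, *nujo*); -i when the last vowel of the stem is an unrounded vowel (*jiksei*, *gesa*, *uze*).
Since the last vowel of *foksu* is /u/ (a rounded vowel), it takes -o, giving *foksuo*.
The last vowel of *sore* is /e/, which is an unrounded vowel, so the suffix is -i, giving *sorei*.

foksuo, sorei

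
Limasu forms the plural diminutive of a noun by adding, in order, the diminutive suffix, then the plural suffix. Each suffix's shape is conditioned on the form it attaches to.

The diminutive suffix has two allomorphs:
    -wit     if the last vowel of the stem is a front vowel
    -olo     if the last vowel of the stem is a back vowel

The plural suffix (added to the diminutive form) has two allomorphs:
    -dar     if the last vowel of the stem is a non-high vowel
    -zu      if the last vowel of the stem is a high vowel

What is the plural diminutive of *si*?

*si* — last vowel /i/ (a front vowel) → -wit → *siwit*.
The diminutive form *siwit*: last vowel = /i/, a high vowel → -zu → *siwitzu*.

siwitzu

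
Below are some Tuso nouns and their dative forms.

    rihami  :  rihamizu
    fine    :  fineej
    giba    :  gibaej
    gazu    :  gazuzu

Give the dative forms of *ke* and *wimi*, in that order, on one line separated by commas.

keej, wimizu

The pattern is height harmony: -zu when the last vowel of the stem is a high vowel (*rihami*, *gazu*); -ej when the last vowel of the stem is a non-high vowel (*fine*, *giba*).
*ke* — last vowel /e/ (a non-high vowel) → -ej → *keej*.
Since the last vowel of *wimi* is /i/ (a high vowel), it takes -zu, giving *wimizu*.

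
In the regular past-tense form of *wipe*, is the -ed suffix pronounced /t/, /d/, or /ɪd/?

The stem *wipe* ends in a voiceless consonant other than /t/.
The -ed suffix is realized as /ɪd/ after /t, d/; as /t/ after other voiceless consonants; and as /d/ after other voiced sounds.
So -ed on *wipe* is pronounced /t/.

/t/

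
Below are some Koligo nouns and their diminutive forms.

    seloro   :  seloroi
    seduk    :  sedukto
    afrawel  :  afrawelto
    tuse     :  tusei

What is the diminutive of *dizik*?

The alternation tracks the final sound of the stem — -to when the stem ends in a consonant (*seduk*, *afrawel*); -i when the stem ends in a vowel (*seloro*, *tuse*).
Since the final sound of *dizik* is /k/ (a consonant), it takes -to, giving *dizikto*.

dizikto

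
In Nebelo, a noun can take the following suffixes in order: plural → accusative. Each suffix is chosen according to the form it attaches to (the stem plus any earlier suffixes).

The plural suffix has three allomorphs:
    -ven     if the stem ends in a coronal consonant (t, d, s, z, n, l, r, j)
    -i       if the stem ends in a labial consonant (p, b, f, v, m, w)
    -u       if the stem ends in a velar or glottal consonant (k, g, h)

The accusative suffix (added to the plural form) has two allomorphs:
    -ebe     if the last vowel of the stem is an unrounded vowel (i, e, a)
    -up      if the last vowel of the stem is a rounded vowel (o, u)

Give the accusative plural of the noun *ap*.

apiebe

The final consonant of *ap* is /p/, which is labial, so the plural suffix is -i, giving *api*.
The plural form *api*: last vowel = /i/, an unrounded vowel → -ebe → *apiebe*.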